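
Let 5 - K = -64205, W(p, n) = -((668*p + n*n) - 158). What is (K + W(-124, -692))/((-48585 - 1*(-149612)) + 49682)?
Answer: -331664/150709 ≈ -2.2007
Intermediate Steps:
W(p, n) = 158 - n**2 - 668*p (W(p, n) = -((668*p + n**2) - 158) = -((n**2 + 668*p) - 158) = -(-158 + n**2 + 668*p) = 158 - n**2 - 668*p)
K = 64210 (K = 5 - 1*(-64205) = 5 + 64205 = 64210)
(K + W(-124, -692))/((-48585 - 1*(-149612)) + 49682) = (64210 + (158 - 1*(-692)**2 - 668*(-124)))/((-48585 - 1*(-149612)) + 49682) = (64210 + (158 - 1*478864 + 82832))/((-48585 + 149612) + 49682) = (64210 + (158 - 478864 + 82832))/(101027 + 49682) = (64210 - 395874)/150709 = -331664*1/150709 = -331664/150709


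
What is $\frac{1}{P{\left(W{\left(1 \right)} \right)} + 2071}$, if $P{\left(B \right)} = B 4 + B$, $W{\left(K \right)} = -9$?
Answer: $\frac{1}{2026} \approx 0.00049358$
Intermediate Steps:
$P{\left(B \right)} = 5 B$ ($P{\left(B \right)} = 4 B + B = 5 B$)
$\frac{1}{P{\left(W{\left(1 \right)} \right)} + 2071} = \frac{1}{5 \left(-9\right) + 2071} = \frac{1}{-45 + 2071} = \frac{1}{2026}$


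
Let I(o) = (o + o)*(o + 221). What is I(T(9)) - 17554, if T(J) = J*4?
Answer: 950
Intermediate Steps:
T(J) = 4*J
I(o) = 2*o*(221 + o) (I(o) = (2*o)*(221 + o) = 2*o*(221 + o))
I(T(9)) - 17554 = 2*(4*9)*(221 + 4*9) - 17554 = 2*36*(221 + 36) - 17554 = 2*36*257 - 17554 = 18504 - 17554 = 950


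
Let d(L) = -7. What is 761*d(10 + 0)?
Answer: -5327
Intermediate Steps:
761*d(10 + 0) = 761*(-7) = -5327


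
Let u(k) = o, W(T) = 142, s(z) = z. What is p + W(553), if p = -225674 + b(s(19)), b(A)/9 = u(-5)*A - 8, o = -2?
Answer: -225946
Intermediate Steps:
u(k) = -2
b(A) = -72 - 18*A (b(A) = 9*(-2*A - 8) = 9*(-8 - 2*A) = -72 - 18*A)
p = -226088 (p = -225674 + (-72 - 18*19) = -225674 + (-72 - 342) = -225674 - 414 = -226088)
p + W(553) = -226088 + 142 = -225946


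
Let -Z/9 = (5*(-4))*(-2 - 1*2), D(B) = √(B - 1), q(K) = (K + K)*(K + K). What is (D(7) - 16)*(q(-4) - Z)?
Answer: -12544 + 784*√6 ≈ -10624.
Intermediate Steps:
q(K) = 4*K² (q(K) = (2*K)*(2*K) = 4*K²)
D(B) = √(-1 + B)
Z = -720 (Z = -9*5*(-4)*(-2 - 1*2) = -(-180)*(-2 - 2) = -(-180)*(-4) = -9*80 = -720)
(D(7) - 16)*(q(-4) - Z) = (√(-1 + 7) - 16)*(4*(-4)² - 1*(-720)) = (√6 - 16)*(4*16 + 720) = (-16 + √6)*(64 + 720) = (-16 + √6)*784 = -12544 + 784*√6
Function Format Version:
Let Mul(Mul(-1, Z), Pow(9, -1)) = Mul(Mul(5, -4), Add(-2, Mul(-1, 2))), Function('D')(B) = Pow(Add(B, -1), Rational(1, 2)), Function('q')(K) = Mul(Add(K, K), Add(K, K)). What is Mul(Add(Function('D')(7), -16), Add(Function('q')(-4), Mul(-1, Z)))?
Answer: Add(-12544, Mul(784, Pow(6, Rational(1, 2)))) ≈ -10624.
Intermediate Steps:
Function('q')(K) = Mul(4, Pow(K, 2)) (Function('q')(K) = Mul(Mul(2, K), Mul(2, K)) = Mul(4, Pow(K, 2)))
Function('D')(B) = Pow(Add(-1, B), Rational(1, 2))
Z = -720 (Z = Mul(-9, Mul(Mul(5, -4), Add(-2, Mul(-1, 2)))) = Mul(-9, Mul(-20, Add(-2, -2))) = Mul(-9, Mul(-20, -4)) = Mul(-9, 80) = -720)
Mul(Add(Function('D')(7), -16), Add(Function('q')(-4), Mul(-1, Z))) = Mul(Add(Pow(Add(-1, 7), Rational(1, 2)), -16), Add(Mul(4, Pow(-4, 2)), Mul(-1, -720))) = Mul(Add(Pow(6, Rational(1, 2)), -16), Add(Mul(4, 16), 720)) = Mul(Add(-16, Pow(6, Rational(1, 2))), Add(64, 720)) = Mul(Add(-16, Pow(6, Rational(1, 2))), 784) = Add(-12544, Mul(784, Pow(6, Rational(1, 2))))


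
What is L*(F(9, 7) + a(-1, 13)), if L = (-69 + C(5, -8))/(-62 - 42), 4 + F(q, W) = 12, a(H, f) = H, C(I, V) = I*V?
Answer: 763/104 ≈ 7.3365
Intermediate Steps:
F(q, W) = 8 (F(q, W) = -4 + 12 = 8)
L = 109/104 (L = (-69 + 5*(-8))/(-62 - 42) = (-69 - 40)/(-104) = -109*(-1/104) = 109/104 ≈ 1.0481)
L*(F(9, 7) + a(-1, 13)) = 109*(8 - 1)/104 = (109/104)*7 = 763/104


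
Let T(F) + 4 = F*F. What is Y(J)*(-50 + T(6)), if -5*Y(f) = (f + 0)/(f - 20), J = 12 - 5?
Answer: -126/65 ≈ -1.9385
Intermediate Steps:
T(F) = -4 + F**2 (T(F) = -4 + F*F = -4 + F**2)
J = 7
Y(f) = -f/(5*(-20 + f)) (Y(f) = -(f + 0)/(5*(f - 20)) = -f/(5*(-20 + f)))
Y(J)*(-50 + T(6)) = (-1*7/(-100 + 5*7))*(-50 + (-4 + 6**2)) = (-1*7/(-100 + 35))*(-50 + (-4 + 36)) = (-1*7/(-65))*(-50 + 32) = -1*7*(-1/65)*(-18) = (7/65)*(-18) = -126/65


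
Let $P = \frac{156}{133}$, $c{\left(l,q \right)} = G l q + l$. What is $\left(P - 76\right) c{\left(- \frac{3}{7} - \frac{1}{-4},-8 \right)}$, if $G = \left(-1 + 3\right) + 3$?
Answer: $- \frac{485160}{931} \approx -521.12$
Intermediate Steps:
$G = 5$ ($G = 2 + 3 = 5$)
$c{\left(l,q \right)} = l + 5 l q$ ($c{\left(l,q \right)} = 5 l q + l = l + 5 l q$)
$P = \frac{156}{133}$ ($P = 156 \cdot \frac{1}{133} = \frac{156}{133} \approx 1.1729$)
$\left(P - 76\right) c{\left(- \frac{3}{7} - \frac{1}{-4},-8 \right)} = \left(\frac{156}{133} - 76\right) \left(- \frac{3}{7} - \frac{1}{-4}\right) \left(1 + 5 \left(-8\right)\right) = - \frac{9952 \left(\left(-3\right) \frac{1}{7} - - \frac{1}{4}\right) \left(1 - 40\right)}{133} = - \frac{9952 \left(- \frac{3}{7} + \frac{1}{4}\right) \left(-39\right)}{133} = - \frac{9952 \left(\left(- \frac{5}{28}\right) \left(-39\right)\right)}{133} = \left(- \frac{9952}{133}\right) \frac{195}{28} = - \frac{485160}{931}$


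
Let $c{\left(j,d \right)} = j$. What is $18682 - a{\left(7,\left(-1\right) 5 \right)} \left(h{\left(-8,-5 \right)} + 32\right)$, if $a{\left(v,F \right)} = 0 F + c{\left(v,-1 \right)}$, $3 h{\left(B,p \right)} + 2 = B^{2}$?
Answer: $\frac{54940}{3} \approx 18313.0$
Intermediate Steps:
$h{\left(B,p \right)} = - \frac{2}{3} + \frac{B^{2}}{3}$
$a{\left(v,F \right)} = v$ ($a{\left(v,F \right)} = 0 F + v = 0 + v = v$)
$18682 - a{\left(7,\left(-1\right) 5 \right)} \left(h{\left(-8,-5 \right)} + 32\right) = 18682 - 7 \left(\left(- \frac{2}{3} + \frac{\left(-8\right)^{2}}{3}\right) + 32\right) = 18682 - 7 \left(\left(- \frac{2}{3} + \frac{1}{3} \cdot 64\right) + 32\right) = 18682 - 7 \left(\left(- \frac{2}{3} + \frac{64}{3}\right) + 32\right) = 18682 - 7 \left(\frac{62}{3} + 32\right) = 18682 - 7 \cdot \frac{158}{3} = 18682 - \frac{1106}{3} = \frac{54940}{3}$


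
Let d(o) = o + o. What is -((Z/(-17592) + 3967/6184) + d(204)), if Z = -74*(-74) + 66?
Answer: -5552674795/13598616 ≈ -408.33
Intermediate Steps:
Z = 5542 (Z = 5476 + 66 = 5542)
d(o) = 2*o
-((Z/(-17592) + 3967/6184) + d(204)) = -((5542/(-17592) + 3967/6184) + 2*204) = -((5542*(-1/17592) + 3967*(1/6184)) + 408) = -((-2771/8796 + 3967/6184) + 408) = -(4439467/13598616 + 408) = -1*5552674795/13598616 = -5552674795/13598616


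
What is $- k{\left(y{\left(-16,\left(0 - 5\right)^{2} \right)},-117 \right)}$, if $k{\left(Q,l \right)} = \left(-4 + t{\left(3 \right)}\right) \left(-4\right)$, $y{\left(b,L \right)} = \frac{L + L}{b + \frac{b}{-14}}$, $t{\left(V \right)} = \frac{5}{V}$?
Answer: $- \frac{28}{3} \approx -9.3333$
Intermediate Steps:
$y{\left(b,L \right)} = \frac{28 L}{13 b}$ ($y{\left(b,L \right)} = \frac{2 L}{b + b \left(- \frac{1}{14}\right)} = \frac{2 L}{b - \frac{b}{14}} = \frac{2 L}{\frac{13}{14} b} = 2 L \frac{14}{13 b} = \frac{28 L}{13 b}$)
$k{\left(Q,l \right)} = \frac{28}{3}$ ($k{\left(Q,l \right)} = \left(-4 + \frac{5}{3}\right) \left(-4\right) = \left(- \frac{7}{3}\right) \left(-4\right) = \frac{28}{3}$)
$- k{\left(y{\left(-16,\left(0 - 5\right)^{2} \right)},-117 \right)} = \left(-1\right) \frac{28}{3} = - \frac{28}{3}$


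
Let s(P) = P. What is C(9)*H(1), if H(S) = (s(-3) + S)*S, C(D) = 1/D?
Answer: -2/9 ≈ -0.22222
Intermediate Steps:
H(S) = S*(-3 + S) (H(S) = (-3 + S)*S = S*(-3 + S))
C(9)*H(1) = (1*(-3 + 1))/9 = (1*(-2))/9 = (⅑)*(-2) = -2/9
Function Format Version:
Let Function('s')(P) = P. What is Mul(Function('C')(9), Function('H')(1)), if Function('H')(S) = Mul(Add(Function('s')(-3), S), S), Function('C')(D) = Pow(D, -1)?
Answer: Rational(-2, 9) ≈ -0.22222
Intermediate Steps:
Function('H')(S) = Mul(S, Add(-3, S)) (Function('H')(S) = Mul(Add(-3, S), S) = Mul(S, Add(-3, S)))
Mul(Function('C')(9), Function('H')(1)) = Mul(Pow(9, -1), Mul(1, Add(-3, 1))) = Mul(Rational(1, 9), Mul(1, -2)) = Mul(Rational(1, 9), -2) = Rational(-2, 9)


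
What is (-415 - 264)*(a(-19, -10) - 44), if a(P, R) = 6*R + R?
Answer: 77406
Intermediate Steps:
a(P, R) = 7*R
(-415 - 264)*(a(-19, -10) - 44) = (-415 - 264)*(7*(-10) - 44) = -679*(-70 - 44) = -679*(-114) = 77406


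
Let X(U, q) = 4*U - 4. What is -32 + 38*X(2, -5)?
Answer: 120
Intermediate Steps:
X(U, q) = -4 + 4*U
-32 + 38*X(2, -5) = -32 + 38*(-4 + 4*2) = -32 + 38*(-4 + 8) = -32 + 38*4 = -32 + 152 = 120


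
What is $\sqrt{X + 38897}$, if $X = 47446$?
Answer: $\sqrt{86343} \approx 293.84$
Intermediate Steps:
$\sqrt{X + 38897} = \sqrt{47446 + 38897} = \sqrt{86343}$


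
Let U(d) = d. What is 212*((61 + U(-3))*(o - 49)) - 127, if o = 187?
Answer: 1696721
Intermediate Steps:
212*((61 + U(-3))*(o - 49)) - 127 = 212*((61 - 3)*(187 - 49)) - 127 = 212*(58*138) - 127 = 212*8004 - 127 = 1696848 - 127 = 1696721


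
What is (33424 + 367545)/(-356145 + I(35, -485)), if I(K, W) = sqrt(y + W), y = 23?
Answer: -47601034835/42279753829 - 400969*I*sqrt(462)/126839261487 ≈ -1.1259 - 6.7948e-5*I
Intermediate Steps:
I(K, W) = sqrt(23 + W)
(33424 + 367545)/(-356145 + I(35, -485)) = (33424 + 367545)/(-356145 + sqrt(23 - 485)) = 400969/(-356145 + sqrt(-462)) = 400969/(-356145 + I*sqrt(462))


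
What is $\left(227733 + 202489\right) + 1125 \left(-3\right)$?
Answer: $426847$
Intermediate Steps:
$\left(227733 + 202489\right) + 1125 \left(-3\right) = 430222 - 3375 = 426847$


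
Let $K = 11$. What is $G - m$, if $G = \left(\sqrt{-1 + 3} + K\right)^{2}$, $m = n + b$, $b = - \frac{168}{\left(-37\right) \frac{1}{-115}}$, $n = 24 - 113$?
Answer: $\frac{27164}{37} + 22 \sqrt{2} \approx 765.27$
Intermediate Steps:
$n = -89$ ($n = 24 - 113 = -89$)
$b = - \frac{19320}{37}$ ($b = - \frac{168}{\left(-37\right) \left(- \frac{1}{115}\right)} = - \frac{168}{\frac{37}{115}} = \left(-168\right) \frac{115}{37} = - \frac{19320}{37} \approx -522.16$)
$m = - \frac{22613}{37}$ ($m = -89 - \frac{19320}{37} = - \frac{22613}{37} \approx -611.16$)
$G = \left(11 + \sqrt{2}\right)^{2}$ ($G = \left(\sqrt{-1 + 3} + 11\right)^{2} = \left(\sqrt{2} + 11\right)^{2} = \left(11 + \sqrt{2}\right)^{2} \approx 154.11$)
$G - m = \left(11 + \sqrt{2}\right)^{2} - - \frac{22613}{37} = \left(11 + \sqrt{2}\right)^{2} + \frac{22613}{37} = \frac{22613}{37} + \left(11 + \sqrt{2}\right)^{2}$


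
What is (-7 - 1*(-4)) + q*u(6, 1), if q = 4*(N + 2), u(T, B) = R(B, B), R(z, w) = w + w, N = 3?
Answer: 37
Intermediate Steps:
R(z, w) = 2*w
u(T, B) = 2*B
q = 20 (q = 4*(3 + 2) = 4*5 = 20)
(-7 - 1*(-4)) + q*u(6, 1) = (-7 - 1*(-4)) + 20*(2*1) = (-7 + 4) + 20*2 = -3 + 40 = 37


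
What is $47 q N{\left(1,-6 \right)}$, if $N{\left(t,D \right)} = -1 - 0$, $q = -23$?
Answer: $1081$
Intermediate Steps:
$N{\left(t,D \right)} = -1$ ($N{\left(t,D \right)} = -1 + 0 = -1$)
$47 q N{\left(1,-6 \right)} = 47 \left(-23\right) \left(-1\right) = \left(-1081\right) \left(-1\right) = 1081$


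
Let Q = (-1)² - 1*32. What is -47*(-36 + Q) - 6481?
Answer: -3332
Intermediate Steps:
Q = -31 (Q = 1 - 32 = -31)
-47*(-36 + Q) - 6481 = -47*(-36 - 31) - 6481 = -47*(-67) - 6481 = 3149 - 6481 = -3332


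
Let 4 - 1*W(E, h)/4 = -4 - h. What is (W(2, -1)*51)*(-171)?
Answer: -244188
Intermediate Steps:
W(E, h) = 32 + 4*h (W(E, h) = 16 - 4*(-4 - h) = 16 + (16 + 4*h) = 32 + 4*h)
(W(2, -1)*51)*(-171) = ((32 + 4*(-1))*51)*(-171) = ((32 - 4)*51)*(-171) = (28*51)*(-171) = 1428*(-171) = -244188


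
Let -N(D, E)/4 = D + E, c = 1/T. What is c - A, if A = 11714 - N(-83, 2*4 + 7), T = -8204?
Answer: -93870169/8204 ≈ -11442.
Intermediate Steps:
c = -1/8204 (c = 1/(-8204) = -1/8204 ≈ -0.00012189)
N(D, E) = -4*D - 4*E (N(D, E) = -4*(D + E) = -4*D - 4*E)
A = 11442 (A = 11714 - (-4*(-83) - 4*(2*4 + 7)) = 11714 - (332 - 4*(8 + 7)) = 11714 - (332 - 4*15) = 11714 - (332 - 60) = 11714 - 1*272 = 11714 - 272 = 11442)
c - A = -1/8204 - 1*11442 = -1/8204 - 11442 = -93870169/8204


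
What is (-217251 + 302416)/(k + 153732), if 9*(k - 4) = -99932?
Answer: 766485/1283692 ≈ 0.59709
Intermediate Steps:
k = -99896/9 (k = 4 + (⅑)*(-99932) = 4 - 99932/9 = -99896/9 ≈ -11100.)
(-217251 + 302416)/(k + 153732) = (-217251 + 302416)/(-99896/9 + 153732) = 85165/(1283692/9) = 85165*(9/1283692) = 766485/1283692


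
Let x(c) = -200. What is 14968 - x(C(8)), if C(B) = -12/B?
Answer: 15168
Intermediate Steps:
14968 - x(C(8)) = 14968 - 1*(-200) = 14968 + 200 = 15168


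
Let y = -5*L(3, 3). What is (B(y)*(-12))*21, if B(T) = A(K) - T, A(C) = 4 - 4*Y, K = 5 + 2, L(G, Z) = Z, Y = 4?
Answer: -756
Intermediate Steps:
K = 7
A(C) = -12 (A(C) = 4 - 4*4 = 4 - 16 = -12)
y = -15 (y = -5*3 = -15)
B(T) = -12 - T
(B(y)*(-12))*21 = ((-12 - 1*(-15))*(-12))*21 = ((-12 + 15)*(-12))*21 = (3*(-12))*21 = -36*21 = -756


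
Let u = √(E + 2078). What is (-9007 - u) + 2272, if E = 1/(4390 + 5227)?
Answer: -6735 - √192187349359/9617 ≈ -6780.6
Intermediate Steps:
E = 1/9617 ≈ 0.00010398
u = √192187349359/9617 (u = √(1/9617 + 2078) = √(19984127/9617) = √192187349359/9617 ≈ 45.585)
(-9007 - u) + 2272 = (-9007 - √192187349359/9617) + 2272 = -6735 - √192187349359/9617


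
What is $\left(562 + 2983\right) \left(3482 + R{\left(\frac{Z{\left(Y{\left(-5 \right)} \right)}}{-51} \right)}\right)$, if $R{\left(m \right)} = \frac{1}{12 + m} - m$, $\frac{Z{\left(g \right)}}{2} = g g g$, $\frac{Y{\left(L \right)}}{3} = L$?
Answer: $\frac{495381366425}{41718} \approx 1.1875 \cdot 10^{7}$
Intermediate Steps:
$Y{\left(L \right)} = 3 L$
$Z{\left(g \right)} = 2 g^{3}$ ($Z{\left(g \right)} = 2 g g g = 2 g^{2} g = 2 g^{3}$)
$\left(562 + 2983\right) \left(3482 + R{\left(\frac{Z{\left(Y{\left(-5 \right)} \right)}}{-51} \right)}\right) = \left(562 + 2983\right) \left(3482 + \frac{1 - \left(\frac{2 \left(3 \left(-5\right)\right)^{3}}{-51}\right)^{2} - 12 \frac{2 \left(3 \left(-5\right)\right)^{3}}{-51}}{12 + \frac{2 \left(3 \left(-5\right)\right)^{3}}{-51}}\right) = 3545 \left(3482 + \frac{1 - \left(2 \left(-15\right)^{3} \left(- \frac{1}{51}\right)\right)^{2} - 12 \cdot 2 \left(-15\right)^{3} \left(- \frac{1}{51}\right)}{12 + 2 \left(-15\right)^{3} \left(- \frac{1}{51}\right)}\right) = 3545 \left(3482 + \frac{1 - \left(2 \left(-3375\right) \left(- \frac{1}{51}\right)\right)^{2} - 12 \cdot 2 \left(-3375\right) \left(- \frac{1}{51}\right)}{12 + 2 \left(-3375\right) \left(- \frac{1}{51}\right)}\right) = 3545 \left(3482 + \frac{1 - \left(\left(-6750\right) \left(- \frac{1}{51}\right)\right)^{2} - 12 \left(\left(-6750\right) \left(- \frac{1}{51}\right)\right)}{12 - - \frac{2250}{17}}\right) = 3545 \left(3482 + \frac{1 - \left(\frac{2250}{17}\right)^{2} - \frac{27000}{17}}{12 + \frac{2250}{17}}\right) = 3545 \left(3482 + \frac{1 - \frac{5062500}{289} - \frac{27000}{17}}{\frac{2454}{17}}\right) = 3545 \left(3482 + \frac{17 \left(1 - \frac{5062500}{289} - \frac{27000}{17}\right)}{2454}\right) = 3545 \left(3482 + \frac{17}{2454} \left(- \frac{5521211}{289}\right)\right) = 3545 \left(3482 - \frac{5521211}{41718}\right) = 3545 \cdot \frac{139740865}{41718} = \frac{495381366425}{41718}$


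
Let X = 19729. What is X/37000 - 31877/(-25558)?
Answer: 841841391/472823000 ≈ 1.7805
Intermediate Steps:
X/37000 - 31877/(-25558) = 19729/37000 - 31877/(-25558) = 19729*(1/37000) - 31877*(-1/25558) = 19729/37000 + 31877/25558 = 841841391/472823000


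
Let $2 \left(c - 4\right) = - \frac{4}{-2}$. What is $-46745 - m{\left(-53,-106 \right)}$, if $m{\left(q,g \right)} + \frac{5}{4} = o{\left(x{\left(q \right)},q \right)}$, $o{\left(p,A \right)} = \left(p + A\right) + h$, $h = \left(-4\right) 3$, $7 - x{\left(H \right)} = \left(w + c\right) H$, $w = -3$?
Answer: $- \frac{187167}{4} \approx -46792.0$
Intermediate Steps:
$c = 5$ ($c = 4 + \frac{\left(-4\right) \frac{1}{-2}}{2} = 4 + \frac{\left(-4\right) \left(- \frac{1}{2}\right)}{2} = 4 + \frac{1}{2} \cdot 2 = 4 + 1 = 5$)
$x{\left(H \right)} = 7 - 2 H$ ($x{\left(H \right)} = 7 - \left(-3 + 5\right) H = 7 - 2 H$)
$h = -12$
$o{\left(p,A \right)} = -12 + A + p$ ($o{\left(p,A \right)} = \left(p + A\right) - 12 = \left(A + p\right) - 12 = -12 + A + p$)
$m{\left(q,g \right)} = - \frac{25}{4} - q$ ($m{\left(q,g \right)} = - \frac{5}{4} - \left(5 + q\right) = - \frac{25}{4} - q$)
$-46745 - m{\left(-53,-106 \right)} = -46745 - \left(- \frac{25}{4} - -53\right) = -46745 - \left(- \frac{25}{4} + 53\right) = -46745 - \frac{187}{4} = - \frac{187167}{4}$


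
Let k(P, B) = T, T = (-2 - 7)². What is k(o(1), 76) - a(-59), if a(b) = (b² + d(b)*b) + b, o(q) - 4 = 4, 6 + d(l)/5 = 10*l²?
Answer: 10263839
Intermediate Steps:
d(l) = -30 + 50*l² (d(l) = -30 + 5*(10*l²) = -30 + 50*l²)
o(q) = 8 (o(q) = 4 + 4 = 8)
T = 81 (T = (-9)² = 81)
k(P, B) = 81
a(b) = b + b² + b*(-30 + 50*b²) (a(b) = (b² + (-30 + 50*b²)*b) + b = (b² + b*(-30 + 50*b²)) + b = b + b² + b*(-30 + 50*b²))
k(o(1), 76) - a(-59) = 81 - (-59)*(-29 - 59 + 50*(-59)²) = 81 - (-59)*(-29 - 59 + 50*3481) = 81 - (-59)*(-29 - 59 + 174050) = 81 - (-59)*173962 = 81 - 1*(-10263758) = 81 + 10263758 = 10263839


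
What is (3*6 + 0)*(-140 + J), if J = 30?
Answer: -1980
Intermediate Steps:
(3*6 + 0)*(-140 + J) = (3*6 + 0)*(-140 + 30) = (18 + 0)*(-110) = 18*(-110) = -1980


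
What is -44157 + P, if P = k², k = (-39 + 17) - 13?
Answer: -42932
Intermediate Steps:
k = -35 (k = -22 - 13 = -35)
P = 1225 (P = (-35)² = 1225)
-44157 + P = -44157 + 1225 = -42932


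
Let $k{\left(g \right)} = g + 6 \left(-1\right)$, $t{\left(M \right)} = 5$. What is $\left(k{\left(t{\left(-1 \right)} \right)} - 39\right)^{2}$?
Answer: $1600$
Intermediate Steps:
$k{\left(g \right)} = -6 + g$ ($k{\left(g \right)} = g - 6 = -6 + g$)
$\left(k{\left(t{\left(-1 \right)} \right)} - 39\right)^{2} = \left(\left(-6 + 5\right) - 39\right)^{2} = \left(-1 - 39\right)^{2} = \left(-40\right)^{2} = 1600$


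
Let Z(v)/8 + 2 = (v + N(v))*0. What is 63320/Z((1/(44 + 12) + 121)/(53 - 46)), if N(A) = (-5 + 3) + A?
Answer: -7915/2 ≈ -3957.5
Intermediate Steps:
N(A) = -2 + A
Z(v) = -16 (Z(v) = -16 + 8*((v + (-2 + v))*0) = -16 + 8*((-2 + 2*v)*0) = -16 + 8*0 = -16 + 0 = -16)
63320/Z((1/(44 + 12) + 121)/(53 - 46)) = 63320/(-16) = 63320*(-1/16) = -7915/2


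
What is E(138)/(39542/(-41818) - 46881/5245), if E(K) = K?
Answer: -7567071645/541966862 ≈ -13.962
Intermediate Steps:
E(138)/(39542/(-41818) - 46881/5245) = 138/(39542/(-41818) - 46881/5245) = 138/(39542*(-1/41818) - 46881*1/5245) = 138/(-19771/20909 - 46881/5245) = 138/(-1083933724/109667705) = 138*(-109667705/1083933724) = -7567071645/541966862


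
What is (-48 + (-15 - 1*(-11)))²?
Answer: 2704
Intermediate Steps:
(-48 + (-15 - 1*(-11)))² = (-48 + (-15 + 11))² = (-48 - 4)² = (-52)² = 2704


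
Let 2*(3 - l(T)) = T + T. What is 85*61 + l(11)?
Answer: 5177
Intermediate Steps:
l(T) = 3 - T (l(T) = 3 - (T + T)/2 = 3 - T)
85*61 + l(11) = 85*61 + (3 - 1*11) = 5185 + (3 - 11) = 5185 - 8 = 5177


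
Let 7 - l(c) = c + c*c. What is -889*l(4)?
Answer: 11557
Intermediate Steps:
l(c) = 7 - c - c**2 (l(c) = 7 - (c + c*c) = 7 - (c + c**2) = 7 + (-c - c**2) = 7 - c - c**2)
-889*l(4) = -889*(7 - 1*4 - 1*4**2) = -889*(7 - 4 - 1*16) = -889*(7 - 4 - 16) = -889*(-13) = 11557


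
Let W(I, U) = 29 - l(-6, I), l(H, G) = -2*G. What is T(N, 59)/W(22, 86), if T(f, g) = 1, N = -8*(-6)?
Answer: 1/73 ≈ 0.013699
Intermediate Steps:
N = 48
W(I, U) = 29 + 2*I (W(I, U) = 29 - (-2)*I = 29 + 2*I)
T(N, 59)/W(22, 86) = 1/(29 + 2*22) = 1/(29 + 44) = 1/73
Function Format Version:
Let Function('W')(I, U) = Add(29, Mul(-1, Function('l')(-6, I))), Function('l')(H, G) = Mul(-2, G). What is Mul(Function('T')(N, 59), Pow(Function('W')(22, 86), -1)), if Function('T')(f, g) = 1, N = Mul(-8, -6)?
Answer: Rational(1, 73) ≈ 0.013699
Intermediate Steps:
N = 48
Function('W')(I, U) = Add(29, Mul(2, I)) (Function('W')(I, U) = Add(29, Mul(-1, Mul(-2, I))) = Add(29, Mul(2, I)))
Mul(Function('T')(N, 59), Pow(Function('W')(22, 86), -1)) = Mul(1, Pow(Add(29, Mul(2, 22)), -1)) = Mul(1, Pow(Add(29, 44), -1)) = Mul(1, Pow(73, -1)) = Mul(1, Rational(1, 73)) = Rational(1, 73)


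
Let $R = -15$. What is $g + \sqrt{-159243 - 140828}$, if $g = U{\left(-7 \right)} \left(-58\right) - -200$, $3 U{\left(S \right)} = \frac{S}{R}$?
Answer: $\frac{8594}{45} + i \sqrt{300071} \approx 190.98 + 547.79 i$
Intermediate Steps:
$U{\left(S \right)} = - \frac{S}{45}$ ($U{\left(S \right)} = \frac{S \frac{1}{-15}}{3} = \frac{S \left(- \frac{1}{15}\right)}{3} = \frac{\left(- \frac{1}{15}\right) S}{3} = - \frac{S}{45}$)
$g = \frac{8594}{45}$ ($g = \left(- \frac{1}{45}\right) \left(-7\right) \left(-58\right) - -200 = \frac{7}{45} \left(-58\right) + 200 = - \frac{406}{45} + 200 = \frac{8594}{45} \approx 190.98$)
$g + \sqrt{-159243 - 140828} = \frac{8594}{45} + \sqrt{-159243 - 140828} = \frac{8594}{45} + \sqrt{-300071} = \frac{8594}{45} + i \sqrt{300071}$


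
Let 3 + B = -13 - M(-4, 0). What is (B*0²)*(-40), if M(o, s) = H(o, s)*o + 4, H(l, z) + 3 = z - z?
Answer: 0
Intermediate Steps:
H(l, z) = -3 (H(l, z) = -3 + (z - z) = -3 + 0 = -3)
M(o, s) = 4 - 3*o (M(o, s) = -3*o + 4 = 4 - 3*o)
B = -32 (B = -3 + (-13 - (4 - 3*(-4))) = -3 + (-13 - (4 + 12)) = -3 + (-13 - 1*16) = -3 + (-13 - 16) = -3 - 29 = -32)
(B*0²)*(-40) = -32*0²*(-40) = -32*0*(-40) = 0*(-40) = 0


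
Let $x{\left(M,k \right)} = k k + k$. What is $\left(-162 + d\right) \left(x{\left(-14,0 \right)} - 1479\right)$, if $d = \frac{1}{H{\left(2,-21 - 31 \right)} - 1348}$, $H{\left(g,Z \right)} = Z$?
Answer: $\frac{335438679}{1400} \approx 2.396 \cdot 10^{5}$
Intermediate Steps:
$x{\left(M,k \right)} = k + k^{2}$ ($x{\left(M,k \right)} = k^{2} + k = k + k^{2}$)
$d = - \frac{1}{1400}$ ($d = \frac{1}{\left(-21 - 31\right) - 1348} = \frac{1}{-52 - 1348} = \frac{1}{-1400} = - \frac{1}{1400} \approx -0.00071429$)
$\left(-162 + d\right) \left(x{\left(-14,0 \right)} - 1479\right) = \left(-162 - \frac{1}{1400}\right) \left(0 \left(1 + 0\right) - 1479\right) = - \frac{226801 \left(0 \cdot 1 - 1479\right)}{1400} = - \frac{226801 \left(0 - 1479\right)}{1400} = \left(- \frac{226801}{1400}\right) \left(-1479\right) = \frac{335438679}{1400}$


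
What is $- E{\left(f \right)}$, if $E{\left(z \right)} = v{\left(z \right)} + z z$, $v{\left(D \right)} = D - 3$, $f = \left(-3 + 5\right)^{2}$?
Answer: $-17$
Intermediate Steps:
$f = 4$ ($f = 2^{2} = 4$)
$v{\left(D \right)} = -3 + D$
$E{\left(z \right)} = -3 + z + z^{2}$ ($E{\left(z \right)} = \left(-3 + z\right) + z z = \left(-3 + z\right) + z^{2} = -3 + z + z^{2}$)
$- E{\left(f \right)} = - (-3 + 4 + 4^{2}) = - (-3 + 4 + 16) = \left(-1\right) 17 = -17$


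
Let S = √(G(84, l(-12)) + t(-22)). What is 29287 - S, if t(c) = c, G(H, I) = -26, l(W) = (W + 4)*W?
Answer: 29287 - 4*I*√3 ≈ 29287.0 - 6.9282*I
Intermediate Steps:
l(W) = W*(4 + W) (l(W) = (4 + W)*W = W*(4 + W))
S = 4*I*√3 (S = √(-26 - 22) = √(-48) = 4*I*√3 ≈ 6.9282*I)
29287 - S = 29287 - 4*I*√3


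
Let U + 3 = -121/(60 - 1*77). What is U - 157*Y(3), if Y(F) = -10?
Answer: 26760/17 ≈ 1574.1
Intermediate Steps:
U = 70/17 (U = -3 - 121/(60 - 1*77) = -3 - 121/(60 - 77) = -3 - 121/(-17) = -3 - 121*(-1/17) = -3 + 121/17 = 70/17 ≈ 4.1176)
U - 157*Y(3) = 70/17 - 157*(-10) = 70/17 + 1570 = 26760/17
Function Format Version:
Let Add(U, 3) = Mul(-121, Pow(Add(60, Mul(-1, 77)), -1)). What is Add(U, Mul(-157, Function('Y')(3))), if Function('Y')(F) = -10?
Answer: Rational(26760, 17) ≈ 1574.1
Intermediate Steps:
U = Rational(70, 17) (U = Add(-3, Mul(-121, Pow(Add(60, Mul(-1, 77)), -1))) = Add(-3, Mul(-121, Pow(Add(60, -77), -1))) = Add(-3, Mul(-121, Pow(-17, -1))) = Add(-3, Mul(-121, Rational(-1, 17))) = Add(-3, Rational(121, 17)) = Rational(70, 17) ≈ 4.1176)
Add(U, Mul(-157, Function('Y')(3))) = Add(Rational(70, 17), Mul(-157, -10)) = Add(Rational(70, 17), 1570) = Rational(26760, 17)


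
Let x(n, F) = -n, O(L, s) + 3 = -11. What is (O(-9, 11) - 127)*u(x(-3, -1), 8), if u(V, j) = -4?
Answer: 564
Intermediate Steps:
O(L, s) = -14 (O(L, s) = -3 - 11 = -14)
(O(-9, 11) - 127)*u(x(-3, -1), 8) = (-14 - 127)*(-4) = -141*(-4) = 564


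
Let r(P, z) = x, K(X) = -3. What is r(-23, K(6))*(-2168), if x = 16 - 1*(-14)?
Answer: -65040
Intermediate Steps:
x = 30 (x = 16 + 14 = 30)
r(P, z) = 30
r(-23, K(6))*(-2168) = 30*(-2168) = -65040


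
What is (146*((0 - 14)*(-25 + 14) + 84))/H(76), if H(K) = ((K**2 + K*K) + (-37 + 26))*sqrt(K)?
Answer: 17374*sqrt(19)/219279 ≈ 0.34537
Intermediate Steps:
H(K) = sqrt(K)*(-11 + 2*K**2) (H(K) = ((K**2 + K**2) - 11)*sqrt(K) = (2*K**2 - 11)*sqrt(K) = (-11 + 2*K**2)*sqrt(K) = sqrt(K)*(-11 + 2*K**2))
(146*((0 - 14)*(-25 + 14) + 84))/H(76) = (146*((0 - 14)*(-25 + 14) + 84))/((sqrt(76)*(-11 + 2*76**2))) = (146*(-14*(-11) + 84))/(((2*sqrt(19))*(-11 + 2*5776))) = (146*(154 + 84))/(((2*sqrt(19))*(-11 + 11552))) = (146*238)/(((2*sqrt(19))*11541)) = 34748/((23082*sqrt(19))) = 34748*(sqrt(19)/438558) = 17374*sqrt(19)/219279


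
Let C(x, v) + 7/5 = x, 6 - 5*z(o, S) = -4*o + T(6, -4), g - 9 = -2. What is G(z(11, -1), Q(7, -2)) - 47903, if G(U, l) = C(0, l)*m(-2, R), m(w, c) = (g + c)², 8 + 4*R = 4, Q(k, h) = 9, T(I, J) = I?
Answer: -239767/5 ≈ -47953.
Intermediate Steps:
g = 7 (g = 9 - 2 = 7)
R = -1 (R = -2 + (¼)*4 = -2 + 1 = -1)
z(o, S) = 4*o/5 (z(o, S) = 6/5 - (-4*o + 6)/5 = 6/5 - (6 - 4*o)/5 = 6/5 + (-6/5 + 4*o/5) = 4*o/5)
C(x, v) = -7/5 + x
m(w, c) = (7 + c)²
G(U, l) = -252/5 (G(U, l) = (-7/5 + 0)*(7 - 1)² = -7/5*6² = -7/5*36 = -252/5)
G(z(11, -1), Q(7, -2)) - 47903 = -252/5 - 47903 = -239767/5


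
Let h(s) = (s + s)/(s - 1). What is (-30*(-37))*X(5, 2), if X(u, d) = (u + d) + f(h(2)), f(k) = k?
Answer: 12210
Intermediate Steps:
h(s) = 2*s/(-1 + s) (h(s) = (2*s)/(-1 + s) = 2*s/(-1 + s))
X(u, d) = 4 + d + u (X(u, d) = (u + d) + 2*2/(-1 + 2) = (d + u) + 2*2/1 = (d + u) + 2*2*1 = (d + u) + 4 = 4 + d + u)
(-30*(-37))*X(5, 2) = (-30*(-37))*(4 + 2 + 5) = 1110*11 = 12210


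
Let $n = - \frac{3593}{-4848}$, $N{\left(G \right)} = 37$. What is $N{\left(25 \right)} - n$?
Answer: $\frac{175783}{4848} \approx 36.259$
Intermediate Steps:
$n = \frac{3593}{4848}$ ($n = \left(-3593\right) \left(- \frac{1}{4848}\right) = \frac{3593}{4848} \approx 0.74113$)
$N{\left(25 \right)} - n = 37 - \frac{3593}{4848} = \frac{175783}{4848}$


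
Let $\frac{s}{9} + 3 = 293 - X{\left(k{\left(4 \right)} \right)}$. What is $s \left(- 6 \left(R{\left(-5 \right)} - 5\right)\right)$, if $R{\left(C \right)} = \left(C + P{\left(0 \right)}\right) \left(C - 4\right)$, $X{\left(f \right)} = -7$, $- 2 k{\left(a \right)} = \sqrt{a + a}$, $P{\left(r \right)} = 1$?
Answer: $-497178$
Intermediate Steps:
$k{\left(a \right)} = - \frac{\sqrt{2} \sqrt{a}}{2}$ ($k{\left(a \right)} = - \frac{\sqrt{a + a}}{2} = - \frac{\sqrt{2 a}}{2} = - \frac{\sqrt{2} \sqrt{a}}{2}$)
$R{\left(C \right)} = \left(1 + C\right) \left(-4 + C\right)$ ($R{\left(C \right)} = \left(C + 1\right) \left(C - 4\right) = \left(1 + C\right) \left(-4 + C\right)$)
$s = 2673$ ($s = -27 + 9 \left(293 - -7\right) = -27 + 9 \left(293 + 7\right) = -27 + 9 \cdot 300 = -27 + 2700 = 2673$)
$s \left(- 6 \left(R{\left(-5 \right)} - 5\right)\right) = 2673 \left(- 6 \left(\left(-4 + \left(-5\right)^{2} - -15\right) - 5\right)\right) = 2673 \left(- 6 \left(\left(-4 + 25 + 15\right) - 5\right)\right) = 2673 \left(- 6 \left(36 - 5\right)\right) = 2673 \left(\left(-6\right) 31\right) = 2673 \left(-186\right) = -497178$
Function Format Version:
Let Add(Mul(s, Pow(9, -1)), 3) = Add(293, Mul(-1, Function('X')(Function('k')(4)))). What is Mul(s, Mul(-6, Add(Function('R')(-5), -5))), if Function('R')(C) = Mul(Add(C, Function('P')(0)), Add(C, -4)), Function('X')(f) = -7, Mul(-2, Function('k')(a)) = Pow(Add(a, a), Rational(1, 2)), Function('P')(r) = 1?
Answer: -497178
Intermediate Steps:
Function('k')(a) = Mul(Rational(-1, 2), Pow(2, Rational(1, 2)), Pow(a, Rational(1, 2))) (Function('k')(a) = Mul(Rational(-1, 2), Pow(Add(a, a), Rational(1, 2))) = Mul(Rational(-1, 2), Pow(Mul(2, a), Rational(1, 2))) = Mul(Rational(-1, 2), Mul(Pow(2, Rational(1, 2)), Pow(a, Rational(1, 2)))) = Mul(Rational(-1, 2), Pow(2, Rational(1, 2)), Pow(a, Rational(1, 2))))
Function('R')(C) = Mul(Add(1, C), Add(-4, C)) (Function('R')(C) = Mul(Add(C, 1), Add(C, -4)) = Mul(Add(1, C), Add(-4, C)))
s = 2673 (s = Add(-27, Mul(9, Add(293, Mul(-1, -7)))) = Add(-27, Mul(9, Add(293, 7))) = Add(-27, Mul(9, 300)) = Add(-27, 2700) = 2673)
Mul(s, Mul(-6, Add(Function('R')(-5), -5))) = Mul(2673, Mul(-6, Add(Add(-4, Pow(-5, 2), Mul(-3, -5)), -5))) = Mul(2673, Mul(-6, Add(Add(-4, 25, 15), -5))) = Mul(2673, Mul(-6, Add(36, -5))) = Mul(2673, Mul(-6, 31)) = Mul(2673, -186) = -497178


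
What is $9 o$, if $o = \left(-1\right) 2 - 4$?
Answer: $-54$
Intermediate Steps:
$o = -6$ ($o = -2 - 4 = -6$)
$9 o = 9 \left(-6\right) = -54$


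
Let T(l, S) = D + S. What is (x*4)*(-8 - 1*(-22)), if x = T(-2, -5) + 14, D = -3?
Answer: 336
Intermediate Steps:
T(l, S) = -3 + S
x = 6 (x = (-3 - 5) + 14 = -8 + 14 = 6)
(x*4)*(-8 - 1*(-22)) = (6*4)*(-8 - 1*(-22)) = 24*(-8 + 22) = 24*14 = 336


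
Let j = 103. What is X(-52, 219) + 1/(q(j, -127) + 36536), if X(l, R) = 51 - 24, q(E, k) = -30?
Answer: 985663/36506 ≈ 27.000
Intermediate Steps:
X(l, R) = 27
X(-52, 219) + 1/(q(j, -127) + 36536) = 27 + 1/(-30 + 36536) = 27 + 1/36506 = 985663/36506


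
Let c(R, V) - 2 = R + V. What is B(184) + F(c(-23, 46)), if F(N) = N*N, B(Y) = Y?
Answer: 809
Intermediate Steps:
c(R, V) = 2 + R + V (c(R, V) = 2 + (R + V) = 2 + R + V)
F(N) = N²
B(184) + F(c(-23, 46)) = 184 + (2 - 23 + 46)² = 184 + 25² = 184 + 625 = 809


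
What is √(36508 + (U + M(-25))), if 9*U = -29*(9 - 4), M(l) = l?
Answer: 7*√6698/3 ≈ 190.96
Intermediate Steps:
U = -145/9 (U = (-29*(9 - 4))/9 = (-29*5)/9 = (⅑)*(-145) = -145/9 ≈ -16.111)
√(36508 + (U + M(-25))) = √(36508 + (-145/9 - 25)) = √(36508 - 370/9) = √(328202/9) = 7*√6698/3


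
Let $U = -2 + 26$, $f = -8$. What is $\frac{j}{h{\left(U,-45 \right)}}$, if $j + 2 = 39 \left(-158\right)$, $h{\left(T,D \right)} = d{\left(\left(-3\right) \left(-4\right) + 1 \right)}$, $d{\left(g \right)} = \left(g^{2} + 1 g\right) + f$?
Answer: $- \frac{3082}{87} \approx -35.425$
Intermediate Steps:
$d{\left(g \right)} = -8 + g + g^{2}$ ($d{\left(g \right)} = \left(g^{2} + 1 g\right) - 8 = \left(g^{2} + g\right) - 8 = \left(g + g^{2}\right) - 8 = -8 + g + g^{2}$)
$U = 24$
$h{\left(T,D \right)} = 174$ ($h{\left(T,D \right)} = -8 + \left(\left(-3\right) \left(-4\right) + 1\right) + \left(\left(-3\right) \left(-4\right) + 1\right)^{2} = -8 + \left(12 + 1\right) + \left(12 + 1\right)^{2} = -8 + 13 + 13^{2} = -8 + 13 + 169 = 174$)
$j = -6164$ ($j = -2 + 39 \left(-158\right) = -2 - 6162 = -6164$)
$\frac{j}{h{\left(U,-45 \right)}} = - \frac{6164}{174} = \left(-6164\right) \frac{1}{174} = - \frac{3082}{87}$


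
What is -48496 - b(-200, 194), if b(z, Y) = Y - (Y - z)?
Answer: -48296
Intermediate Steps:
b(z, Y) = z (b(z, Y) = Y + (z - Y) = z)
-48496 - b(-200, 194) = -48496 - 1*(-200) = -48496 + 200 = -48296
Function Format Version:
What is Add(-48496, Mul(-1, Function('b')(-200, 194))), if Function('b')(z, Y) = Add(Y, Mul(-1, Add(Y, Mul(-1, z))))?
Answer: -48296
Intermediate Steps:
Function('b')(z, Y) = z (Function('b')(z, Y) = Add(Y, Add(z, Mul(-1, Y))) = z)
Add(-48496, Mul(-1, Function('b')(-200, 194))) = Add(-48496, Mul(-1, -200)) = Add(-48496, 200) = -48296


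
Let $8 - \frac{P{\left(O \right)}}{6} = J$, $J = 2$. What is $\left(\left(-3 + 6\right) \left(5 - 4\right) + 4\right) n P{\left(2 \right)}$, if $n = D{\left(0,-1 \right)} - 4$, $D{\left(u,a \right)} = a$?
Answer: $-1260$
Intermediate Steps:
$P{\left(O \right)} = 36$ ($P{\left(O \right)} = 48 - 12 = 36$)
$n = -5$ ($n = -1 - 4 = -5$)
$\left(\left(-3 + 6\right) \left(5 - 4\right) + 4\right) n P{\left(2 \right)} = \left(\left(-3 + 6\right) \left(5 - 4\right) + 4\right) \left(-5\right) 36 = \left(3 \cdot 1 + 4\right) \left(-5\right) 36 = \left(3 + 4\right) \left(-5\right) 36 = 7 \left(-5\right) 36 = \left(-35\right) 36 = -1260$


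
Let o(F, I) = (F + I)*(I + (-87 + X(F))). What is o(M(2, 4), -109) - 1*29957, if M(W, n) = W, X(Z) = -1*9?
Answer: -8022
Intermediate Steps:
X(Z) = -9
o(F, I) = (-96 + I)*(F + I) (o(F, I) = (F + I)*(I + (-87 - 9)) = (F + I)*(I - 96) = (F + I)*(-96 + I) = (-96 + I)*(F + I))
o(M(2, 4), -109) - 1*29957 = ((-109)² - 96*2 - 96*(-109) + 2*(-109)) - 1*29957 = (11881 - 192 + 10464 - 218) - 29957 = 21935 - 29957 = -8022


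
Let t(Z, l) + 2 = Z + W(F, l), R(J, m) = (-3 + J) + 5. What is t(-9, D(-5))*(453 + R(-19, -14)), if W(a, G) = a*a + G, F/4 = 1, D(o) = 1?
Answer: 2616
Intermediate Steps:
R(J, m) = 2 + J
F = 4 (F = 4*1 = 4)
W(a, G) = G + a² (W(a, G) = a² + G = G + a²)
t(Z, l) = 14 + Z + l (t(Z, l) = -2 + (Z + (l + 4²)) = -2 + (Z + (l + 16)) = -2 + (Z + (16 + l)) = -2 + (16 + Z + l) = 14 + Z + l)
t(-9, D(-5))*(453 + R(-19, -14)) = (14 - 9 + 1)*(453 + (2 - 19)) = 6*(453 - 17) = 6*436 = 2616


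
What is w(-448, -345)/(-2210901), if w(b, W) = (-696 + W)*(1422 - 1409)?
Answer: 4511/736967 ≈ 0.0061210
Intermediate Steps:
w(b, W) = -9048 + 13*W (w(b, W) = (-696 + W)*13 = -9048 + 13*W)
w(-448, -345)/(-2210901) = (-9048 + 13*(-345))/(-2210901) = (-9048 - 4485)*(-1/2210901) = -13533*(-1/2210901) = 4511/736967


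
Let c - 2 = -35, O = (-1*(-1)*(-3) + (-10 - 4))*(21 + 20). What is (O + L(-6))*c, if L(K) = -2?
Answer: 23067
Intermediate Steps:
O = -697 (O = (1*(-3) - 14)*41 = (-3 - 14)*41 = -17*41 = -697)
c = -33 (c = 2 - 35 = -33)
(O + L(-6))*c = (-697 - 2)*(-33) = -699*(-33) = 23067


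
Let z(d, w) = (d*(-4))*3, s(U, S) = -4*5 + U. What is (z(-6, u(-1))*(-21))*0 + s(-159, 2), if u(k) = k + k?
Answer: -179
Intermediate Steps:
u(k) = 2*k
s(U, S) = -20 + U
z(d, w) = -12*d (z(d, w) = -4*d*3 = -12*d)
(z(-6, u(-1))*(-21))*0 + s(-159, 2) = (-12*(-6)*(-21))*0 + (-20 - 159) = (72*(-21))*0 - 179 = -1512*0 - 179 = 0 - 179 = -179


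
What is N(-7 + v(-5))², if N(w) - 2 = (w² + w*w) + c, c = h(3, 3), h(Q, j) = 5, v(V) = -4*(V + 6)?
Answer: 62001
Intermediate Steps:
v(V) = -24 - 4*V (v(V) = -4*(6 + V) = -24 - 4*V)
c = 5
N(w) = 7 + 2*w² (N(w) = 2 + ((w² + w*w) + 5) = 2 + ((w² + w²) + 5) = 2 + (2*w² + 5) = 2 + (5 + 2*w²) = 7 + 2*w²)
N(-7 + v(-5))² = (7 + 2*(-7 + (-24 - 4*(-5)))²)² = (7 + 2*(-7 + (-24 + 20))²)² = (7 + 2*(-7 - 4)²)² = (7 + 2*(-11)²)² = (7 + 2*121)² = (7 + 242)² = 249² = 62001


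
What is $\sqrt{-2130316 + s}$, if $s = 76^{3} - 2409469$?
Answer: $i \sqrt{4100809} \approx 2025.0 i$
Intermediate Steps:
$s = -1970493$ ($s = 438976 - 2409469 = -1970493$)
$\sqrt{-2130316 + s} = \sqrt{-2130316 - 1970493} = \sqrt{-4100809} = i \sqrt{4100809}$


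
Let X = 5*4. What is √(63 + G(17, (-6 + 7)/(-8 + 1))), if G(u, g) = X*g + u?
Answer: 6*√105/7 ≈ 8.7831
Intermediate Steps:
X = 20
G(u, g) = u + 20*g (G(u, g) = 20*g + u = u + 20*g)
√(63 + G(17, (-6 + 7)/(-8 + 1))) = √(63 + (17 + 20*((-6 + 7)/(-8 + 1)))) = √(63 + (17 + 20*(1/(-7)))) = √(63 + (17 + 20*(1*(-⅐)))) = √(63 + (17 + 20*(-⅐))) = √(63 + (17 - 20/7)) = √(63 + 99/7) = √(540/7) = 6*√105/7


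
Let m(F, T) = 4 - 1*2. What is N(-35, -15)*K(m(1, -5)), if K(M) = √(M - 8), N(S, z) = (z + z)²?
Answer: 900*I*√6 ≈ 2204.5*I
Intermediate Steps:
m(F, T) = 2 (m(F, T) = 4 - 2 = 2)
N(S, z) = 4*z² (N(S, z) = (2*z)² = 4*z²)
K(M) = √(-8 + M)
N(-35, -15)*K(m(1, -5)) = (4*(-15)²)*√(-8 + 2) = (4*225)*√(-6) = 900*(I*√6) = 900*I*√6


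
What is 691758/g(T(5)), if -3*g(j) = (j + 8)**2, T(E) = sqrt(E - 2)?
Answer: -2075274/(8 + sqrt(3))**2 ≈ -21911.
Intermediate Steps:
T(E) = sqrt(-2 + E)
g(j) = -(8 + j)**2/3 (g(j) = -(j + 8)**2/3 = -(8 + j)**2/3)
691758/g(T(5)) = 691758/((-(8 + sqrt(-2 + 5))**2/3)) = 691758/((-(8 + sqrt(3))**2/3)) = 691758*(-3/(8 + sqrt(3))**2) = -2075274/(8 + sqrt(3))**2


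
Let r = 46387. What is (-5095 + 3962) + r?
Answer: 45254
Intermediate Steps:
(-5095 + 3962) + r = (-5095 + 3962) + 46387 = -1133 + 46387 = 45254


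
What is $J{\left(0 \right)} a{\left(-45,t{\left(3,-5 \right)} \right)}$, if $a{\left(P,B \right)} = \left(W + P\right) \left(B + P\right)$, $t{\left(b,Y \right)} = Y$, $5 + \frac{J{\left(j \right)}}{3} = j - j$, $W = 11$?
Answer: $-25500$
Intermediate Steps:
$J{\left(j \right)} = -15$ ($J{\left(j \right)} = -15 + 3 \left(j - j\right) = -15 + 3 \cdot 0 = -15 + 0 = -15$)
$a{\left(P,B \right)} = \left(11 + P\right) \left(B + P\right)$
$J{\left(0 \right)} a{\left(-45,t{\left(3,-5 \right)} \right)} = - 15 \left(\left(-45\right)^{2} + 11 \left(-5\right) + 11 \left(-45\right) - -225\right) = - 15 \left(2025 - 55 - 495 + 225\right) = \left(-15\right) 1700 = -25500$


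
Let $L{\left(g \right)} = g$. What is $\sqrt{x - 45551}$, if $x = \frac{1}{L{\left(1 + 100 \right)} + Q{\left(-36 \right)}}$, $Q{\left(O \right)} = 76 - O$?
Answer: $\frac{i \sqrt{2066603106}}{213} \approx 213.43 i$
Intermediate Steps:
$x = \frac{1}{213}$ ($x = \frac{1}{\left(1 + 100\right) + \left(76 - -36\right)} = \frac{1}{101 + \left(76 + 36\right)} = \frac{1}{101 + 112} = \frac{1}{213} \approx 0.0046948$)
$\sqrt{x - 45551} = \sqrt{\frac{1}{213} - 45551} = \sqrt{- \frac{9702362}{213}} = \frac{i \sqrt{2066603106}}{213}$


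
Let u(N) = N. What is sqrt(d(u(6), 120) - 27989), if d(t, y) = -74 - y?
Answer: I*sqrt(28183) ≈ 167.88*I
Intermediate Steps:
sqrt(d(u(6), 120) - 27989) = sqrt((-74 - 1*120) - 27989) = sqrt((-74 - 120) - 27989) = sqrt(-194 - 27989) = sqrt(-28183) = I*sqrt(28183)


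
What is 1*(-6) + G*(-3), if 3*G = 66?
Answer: -72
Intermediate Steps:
G = 22 (G = (1/3)*66 = 22)
1*(-6) + G*(-3) = 1*(-6) + 22*(-3) = -6 - 66 = -72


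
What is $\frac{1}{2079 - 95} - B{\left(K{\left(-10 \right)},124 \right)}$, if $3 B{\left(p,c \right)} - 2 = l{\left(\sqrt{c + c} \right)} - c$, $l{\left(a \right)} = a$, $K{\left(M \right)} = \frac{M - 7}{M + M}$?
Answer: $\frac{242051}{5952} - \frac{2 \sqrt{62}}{3} \approx 35.418$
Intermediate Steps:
$K{\left(M \right)} = \frac{-7 + M}{2 M}$
$B{\left(p,c \right)} = \frac{2}{3} - \frac{c}{3} + \frac{\sqrt{2} \sqrt{c}}{3}$ ($B{\left(p,c \right)} = \frac{2}{3} + \frac{\sqrt{c + c} - c}{3} = \frac{2}{3} + \frac{\sqrt{2 c} - c}{3} = \frac{2}{3} + \frac{\sqrt{2} \sqrt{c} - c}{3} = \frac{2}{3} + \frac{- c + \sqrt{2} \sqrt{c}}{3} = \frac{2}{3} + \left(- \frac{c}{3} + \frac{\sqrt{2} \sqrt{c}}{3}\right) = \frac{2}{3} - \frac{c}{3} + \frac{\sqrt{2} \sqrt{c}}{3}$)
$\frac{1}{2079 - 95} - B{\left(K{\left(-10 \right)},124 \right)} = \frac{1}{2079 - 95} - \left(\frac{2}{3} - \frac{124}{3} + \frac{\sqrt{2} \sqrt{124}}{3}\right) = \frac{1}{1984} - \left(\frac{2}{3} - \frac{124}{3} + \frac{\sqrt{2} \cdot 2 \sqrt{31}}{3}\right) = \frac{1}{1984} - \left(\frac{2}{3} - \frac{124}{3} + \frac{2 \sqrt{62}}{3}\right) = \frac{1}{1984} - \left(- \frac{122}{3} + \frac{2 \sqrt{62}}{3}\right) = \frac{1}{1984} + \left(\frac{122}{3} - \frac{2 \sqrt{62}}{3}\right) = \frac{242051}{5952} - \frac{2 \sqrt{62}}{3}$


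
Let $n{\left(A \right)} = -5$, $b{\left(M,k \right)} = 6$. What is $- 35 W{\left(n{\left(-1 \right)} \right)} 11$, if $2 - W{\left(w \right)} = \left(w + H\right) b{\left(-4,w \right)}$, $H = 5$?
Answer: $-770$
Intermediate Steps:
$W{\left(w \right)} = -28 - 6 w$ ($W{\left(w \right)} = 2 - \left(w + 5\right) 6 = 2 - \left(5 + w\right) 6 = 2 - \left(30 + 6 w\right) = -28 - 6 w$)
$- 35 W{\left(n{\left(-1 \right)} \right)} 11 = - 35 \left(-28 - -30\right) 11 = - 35 \left(-28 + 30\right) 11 = \left(-35\right) 2 \cdot 11 = \left(-70\right) 11 = -770$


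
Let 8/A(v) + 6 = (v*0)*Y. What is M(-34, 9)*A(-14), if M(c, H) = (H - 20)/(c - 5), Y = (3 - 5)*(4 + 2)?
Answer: -44/117 ≈ -0.37607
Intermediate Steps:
Y = -12 (Y = -2*6 = -12)
M(c, H) = (-20 + H)/(-5 + c)
A(v) = -4/3 (A(v) = 8/(-6 + (v*0)*(-12)) = 8/(-6 + 0*(-12)) = 8/(-6 + 0) = 8/(-6) = 8*(-1/6) = -4/3)
M(-34, 9)*A(-14) = ((-20 + 9)/(-5 - 34))*(-4/3) = (-11/(-39))*(-4/3) = -1/39*(-11)*(-4/3) = (11/39)*(-4/3) = -44/117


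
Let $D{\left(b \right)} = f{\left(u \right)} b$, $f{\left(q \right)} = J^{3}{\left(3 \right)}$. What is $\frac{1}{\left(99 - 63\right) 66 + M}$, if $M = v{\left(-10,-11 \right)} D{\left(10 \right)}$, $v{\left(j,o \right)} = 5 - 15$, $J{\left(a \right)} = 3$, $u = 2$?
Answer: $- \frac{1}{324} \approx -0.0030864$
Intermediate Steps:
$v{\left(j,o \right)} = -10$ ($v{\left(j,o \right)} = 5 - 15 = -10$)
$f{\left(q \right)} = 27$ ($f{\left(q \right)} = 3^{3} = 27$)
$D{\left(b \right)} = 27 b$
$M = -2700$ ($M = - 10 \cdot 27 \cdot 10 = \left(-10\right) 270 = -2700$)
$\frac{1}{\left(99 - 63\right) 66 + M} = \frac{1}{\left(99 - 63\right) 66 - 2700} = \frac{1}{36 \cdot 66 - 2700} = \frac{1}{2376 - 2700} = \frac{1}{-324} = - \frac{1}{324}$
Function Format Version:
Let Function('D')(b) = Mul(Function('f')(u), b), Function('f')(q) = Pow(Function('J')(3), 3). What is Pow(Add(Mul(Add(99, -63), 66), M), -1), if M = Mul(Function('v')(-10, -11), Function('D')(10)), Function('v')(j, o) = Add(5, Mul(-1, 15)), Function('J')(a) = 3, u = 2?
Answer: Rational(-1, 324) ≈ -0.0030864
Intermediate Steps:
Function('v')(j, o) = -10 (Function('v')(j, o) = Add(5, -15) = -10)
Function('f')(q) = 27 (Function('f')(q) = Pow(3, 3) = 27)
Function('D')(b) = Mul(27, b)
M = -2700 (M = Mul(-10, Mul(27, 10)) = Mul(-10, 270) = -2700)
Pow(Add(Mul(Add(99, -63), 66), M), -1) = Pow(Add(Mul(Add(99, -63), 66), -2700), -1) = Pow(Add(Mul(36, 66), -2700), -1) = Pow(Add(2376, -2700), -1) = Pow(-324, -1) = Rational(-1, 324)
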